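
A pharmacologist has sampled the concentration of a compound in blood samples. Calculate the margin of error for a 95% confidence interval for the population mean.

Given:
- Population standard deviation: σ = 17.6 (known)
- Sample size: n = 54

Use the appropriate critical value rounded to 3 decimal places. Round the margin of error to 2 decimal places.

The population standard deviation σ is known, so use the z-interval margin of error formula.

For 95% confidence, z* = 1.96 (from standard normal table)

Margin of error formula for z-interval: E = z* × σ/√n

E = 1.96 × 17.6/√54
  = 1.96 × 2.395057
  = 4.6943

Rounded to 2 decimal places:

4.69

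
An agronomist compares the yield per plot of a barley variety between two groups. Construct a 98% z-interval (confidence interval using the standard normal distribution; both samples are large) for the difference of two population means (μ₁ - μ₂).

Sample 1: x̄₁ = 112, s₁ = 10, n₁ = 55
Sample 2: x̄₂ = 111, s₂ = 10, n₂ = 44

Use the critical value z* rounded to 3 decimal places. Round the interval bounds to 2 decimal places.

Both samples are large (n₁ = 55 ≥ 30, n₂ = 44 ≥ 30), so a z-interval for the difference of means applies.

Point estimate: x̄₁ - x̄₂ = 112 - 111 = 1

Standard error: SE = √(s₁²/n₁ + s₂²/n₂)
= √(10²/55 + 10²/44)
= √(1.818182 + 2.272727)
= 2.022600

For 98% confidence, z* = 2.326 (from standard normal table)
Margin of error: E = z* × SE = 2.326 × 2.022600 = 4.7046

Z-interval: (x̄₁ - x̄₂) ± E = 1 ± 4.7046 = (-3.7046, 5.7046)

Rounded to 2 decimal places:

(-3.70, 5.70)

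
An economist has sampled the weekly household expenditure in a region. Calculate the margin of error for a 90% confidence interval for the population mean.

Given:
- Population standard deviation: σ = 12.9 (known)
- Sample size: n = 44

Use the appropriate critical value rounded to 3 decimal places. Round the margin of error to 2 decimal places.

The population standard deviation σ is known, so use the z-interval margin of error formula.

For 90% confidence, z* = 1.645 (from standard normal table)

Margin of error formula for z-interval: E = z* × σ/√n

E = 1.645 × 12.9/√44
  = 1.645 × 1.944748
  = 3.1991

Rounded to 2 decimal places:

3.20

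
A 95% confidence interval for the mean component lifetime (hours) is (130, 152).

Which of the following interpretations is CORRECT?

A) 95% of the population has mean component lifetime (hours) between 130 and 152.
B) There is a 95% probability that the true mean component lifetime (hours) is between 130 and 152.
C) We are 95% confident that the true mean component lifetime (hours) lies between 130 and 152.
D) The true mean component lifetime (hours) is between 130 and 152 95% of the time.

A confidence interval represents our confidence in the procedure, not a probability statement about the parameter.

Key concept: If we repeated this sampling process many times and computed a 95% CI each time, about 95% of those intervals would contain the true population parameter.

For this specific interval (130, 152):
- Midpoint (point estimate): 141
- Margin of error: 11

The correct interpretation is the one stating confidence that the true parameter lies in the interval — option C.

C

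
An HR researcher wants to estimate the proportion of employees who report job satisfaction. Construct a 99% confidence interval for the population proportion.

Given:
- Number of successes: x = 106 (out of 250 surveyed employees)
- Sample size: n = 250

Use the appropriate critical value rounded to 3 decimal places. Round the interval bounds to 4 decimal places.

Sample proportion: p̂ = 106/250 = 0.424000

Check conditions for normal approximation:
  np̂ = 106 ≥ 10 ✓
  n(1-p̂) = 144 ≥ 10 ✓

The sample is large enough, so use a z-interval (normal approximation) for the proportion.

For 99% confidence, z* = 2.576 (from standard normal table)

Standard error: SE = √(p̂(1-p̂)/n) = √(0.424000×0.576000/250) = 0.03125534

Margin of error: E = z* × SE = 2.576 × 0.03125534 = 0.080514

Z-interval: p̂ ± E = 0.424000 ± 0.080514 = (0.343486, 0.504514)

Rounded to 4 decimal places:

(0.3435, 0.5045)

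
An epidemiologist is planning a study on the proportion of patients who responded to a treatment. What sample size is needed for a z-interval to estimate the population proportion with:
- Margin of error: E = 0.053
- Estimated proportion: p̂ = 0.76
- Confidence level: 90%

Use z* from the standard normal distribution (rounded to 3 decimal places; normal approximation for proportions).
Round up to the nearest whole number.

Using z* for proportion z-interval (normal approximation).

For 90% confidence, z* = 1.645 (from standard normal table)

Sample size formula for proportion z-interval: n = z*²p̂(1-p̂)/E²

n = 1.645² × 0.76 × 0.24 / 0.053²
  = 2.706025 × 0.1824 / 0.002809
  = 175.7134

Round up to the nearest whole number: n = 176

176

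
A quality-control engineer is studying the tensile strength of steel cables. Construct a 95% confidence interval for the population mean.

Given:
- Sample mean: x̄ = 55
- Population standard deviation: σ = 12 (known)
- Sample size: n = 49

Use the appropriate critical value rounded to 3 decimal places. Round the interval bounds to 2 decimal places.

The population standard deviation σ is known, so use a z-interval (standard normal critical value).

For 95% confidence, z* = 1.96 (from standard normal table)

Standard error: SE = σ/√n = 12/√49 = 1.714286

Margin of error: E = z* × SE = 1.96 × 1.714286 = 3.3600

Z-interval: x̄ ± E = 55 ± 3.3600 = (51.6400, 58.3600)

Rounded to 2 decimal places:

(51.64, 58.36)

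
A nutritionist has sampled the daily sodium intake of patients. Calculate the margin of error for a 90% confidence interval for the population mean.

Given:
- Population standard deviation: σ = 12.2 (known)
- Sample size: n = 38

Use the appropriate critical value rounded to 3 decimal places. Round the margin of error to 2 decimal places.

The population standard deviation σ is known, so use the z-interval margin of error formula.

For 90% confidence, z* = 1.645 (from standard normal table)

Margin of error formula for z-interval: E = z* × σ/√n

E = 1.645 × 12.2/√38
  = 1.645 × 1.979101
  = 3.2556

Rounded to 2 decimal places:

3.26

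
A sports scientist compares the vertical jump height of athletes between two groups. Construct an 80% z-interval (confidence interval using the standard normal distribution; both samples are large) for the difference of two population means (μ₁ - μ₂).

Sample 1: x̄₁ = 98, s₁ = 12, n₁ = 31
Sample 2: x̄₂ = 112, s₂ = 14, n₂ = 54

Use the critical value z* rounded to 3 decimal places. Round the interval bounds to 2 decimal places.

Both samples are large (n₁ = 31 ≥ 30, n₂ = 54 ≥ 30), so a z-interval for the difference of means applies.

Point estimate: x̄₁ - x̄₂ = 98 - 112 = -14

Standard error: SE = √(s₁²/n₁ + s₂²/n₂)
= √(12²/31 + 14²/54)
= √(4.645161 + 3.629630)
= 2.876594

For 80% confidence, z* = 1.282 (from standard normal table)
Margin of error: E = z* × SE = 1.282 × 2.876594 = 3.6878

Z-interval: (x̄₁ - x̄₂) ± E = -14 ± 3.6878 = (-17.6878, -10.3122)

Rounded to 2 decimal places:

(-17.69, -10.31)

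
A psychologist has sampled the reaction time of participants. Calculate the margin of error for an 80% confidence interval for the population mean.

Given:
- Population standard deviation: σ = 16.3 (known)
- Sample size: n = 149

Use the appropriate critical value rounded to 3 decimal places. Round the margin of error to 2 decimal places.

The population standard deviation σ is known, so use the z-interval margin of error formula.

For 80% confidence, z* = 1.282 (from standard normal table)

Margin of error formula for z-interval: E = z* × σ/√n

E = 1.282 × 16.3/√149
  = 1.282 × 1.335348
  = 1.7119

Rounded to 2 decimal places:

1.71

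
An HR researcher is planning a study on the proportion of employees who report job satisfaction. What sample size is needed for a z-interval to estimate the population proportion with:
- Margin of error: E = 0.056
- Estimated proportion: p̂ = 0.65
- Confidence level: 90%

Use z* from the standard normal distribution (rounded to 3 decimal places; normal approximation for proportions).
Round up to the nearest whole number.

Using z* for proportion z-interval (normal approximation).

For 90% confidence, z* = 1.645 (from standard normal table)

Sample size formula for proportion z-interval: n = z*²p̂(1-p̂)/E²

n = 1.645² × 0.65 × 0.35 / 0.056²
  = 2.706025 × 0.2275 / 0.003136
  = 196.3076

Round up to the nearest whole number: n = 197

197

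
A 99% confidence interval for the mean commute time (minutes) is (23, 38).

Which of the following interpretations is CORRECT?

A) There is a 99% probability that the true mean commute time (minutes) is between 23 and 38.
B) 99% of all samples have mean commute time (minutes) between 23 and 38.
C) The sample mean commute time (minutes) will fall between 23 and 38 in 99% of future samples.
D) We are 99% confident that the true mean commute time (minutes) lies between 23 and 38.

A confidence interval represents our confidence in the procedure, not a probability statement about the parameter.

Key concept: If we repeated this sampling process many times and computed a 99% CI each time, about 99% of those intervals would contain the true population parameter.

For this specific interval (23, 38):
- Midpoint (point estimate): 30.5
- Margin of error: 7.5

The correct interpretation is the one stating confidence that the true parameter lies in the interval — option D.

D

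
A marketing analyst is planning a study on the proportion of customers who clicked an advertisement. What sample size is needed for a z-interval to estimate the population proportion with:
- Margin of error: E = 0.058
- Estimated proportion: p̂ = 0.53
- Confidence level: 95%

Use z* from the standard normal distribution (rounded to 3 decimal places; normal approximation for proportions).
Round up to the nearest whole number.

Using z* for proportion z-interval (normal approximation).

For 95% confidence, z* = 1.96 (from standard normal table)

Sample size formula for proportion z-interval: n = z*²p̂(1-p̂)/E²

n = 1.96² × 0.53 × 0.47 / 0.058²
  = 3.8416 × 0.2491 / 0.003364
  = 284.4657

Round up to the nearest whole number: n = 285

285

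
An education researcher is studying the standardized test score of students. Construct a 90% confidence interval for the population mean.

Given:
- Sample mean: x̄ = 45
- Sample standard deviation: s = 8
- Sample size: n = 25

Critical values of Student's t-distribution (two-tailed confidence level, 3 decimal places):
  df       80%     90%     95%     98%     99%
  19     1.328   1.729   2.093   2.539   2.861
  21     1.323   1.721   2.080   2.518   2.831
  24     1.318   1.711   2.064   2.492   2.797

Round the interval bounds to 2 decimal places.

The population standard deviation σ is unknown (only the sample standard deviation s is given), so use a t-interval with df = n - 1 = 25 - 1 = 24.

For 90% confidence with df = 24, t* = 1.711 (from t-table)

Standard error: SE = s/√n = 8/√25 = 1.600000

Margin of error: E = t* × SE = 1.711 × 1.600000 = 2.7376

T-interval: x̄ ± E = 45 ± 2.7376 = (42.2624, 47.7376)

Rounded to 2 decimal places:

(42.26, 47.74)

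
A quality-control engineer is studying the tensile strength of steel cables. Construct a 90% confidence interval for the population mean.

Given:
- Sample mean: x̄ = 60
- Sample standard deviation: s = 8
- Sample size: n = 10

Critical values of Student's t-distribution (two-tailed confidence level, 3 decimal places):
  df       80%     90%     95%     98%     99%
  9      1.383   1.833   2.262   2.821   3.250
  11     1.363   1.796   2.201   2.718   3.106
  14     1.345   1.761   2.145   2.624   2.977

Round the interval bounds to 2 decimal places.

The population standard deviation σ is unknown (only the sample standard deviation s is given), so use a t-interval with df = n - 1 = 10 - 1 = 9.

For 90% confidence with df = 9, t* = 1.833 (from t-table)

Standard error: SE = s/√n = 8/√10 = 2.529822

Margin of error: E = t* × SE = 1.833 × 2.529822 = 4.6372

T-interval: x̄ ± E = 60 ± 4.6372 = (55.3628, 64.6372)

Rounded to 2 decimal places:

(55.36, 64.64)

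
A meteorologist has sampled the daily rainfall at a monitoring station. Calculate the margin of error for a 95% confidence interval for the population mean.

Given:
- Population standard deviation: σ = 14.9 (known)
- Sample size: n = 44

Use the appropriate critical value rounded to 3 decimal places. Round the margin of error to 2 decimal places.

The population standard deviation σ is known, so use the z-interval margin of error formula.

For 95% confidence, z* = 1.96 (from standard normal table)

Margin of error formula for z-interval: E = z* × σ/√n

E = 1.96 × 14.9/√44
  = 1.96 × 2.246260
  = 4.4027

Rounded to 2 decimal places:

4.40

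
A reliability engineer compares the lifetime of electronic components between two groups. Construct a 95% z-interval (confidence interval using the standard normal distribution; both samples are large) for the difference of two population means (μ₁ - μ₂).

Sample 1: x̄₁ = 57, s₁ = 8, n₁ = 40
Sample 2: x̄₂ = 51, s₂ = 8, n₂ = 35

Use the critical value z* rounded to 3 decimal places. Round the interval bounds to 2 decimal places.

Both samples are large (n₁ = 40 ≥ 30, n₂ = 35 ≥ 30), so a z-interval for the difference of means applies.

Point estimate: x̄₁ - x̄₂ = 57 - 51 = 6

Standard error: SE = √(s₁²/n₁ + s₂²/n₂)
= √(8²/40 + 8²/35)
= √(1.600000 + 1.828571)
= 1.851640

For 95% confidence, z* = 1.96 (from standard normal table)
Margin of error: E = z* × SE = 1.96 × 1.851640 = 3.6292

Z-interval: (x̄₁ - x̄₂) ± E = 6 ± 3.6292 = (2.3708, 9.6292)

Rounded to 2 decimal places:

(2.37, 9.63)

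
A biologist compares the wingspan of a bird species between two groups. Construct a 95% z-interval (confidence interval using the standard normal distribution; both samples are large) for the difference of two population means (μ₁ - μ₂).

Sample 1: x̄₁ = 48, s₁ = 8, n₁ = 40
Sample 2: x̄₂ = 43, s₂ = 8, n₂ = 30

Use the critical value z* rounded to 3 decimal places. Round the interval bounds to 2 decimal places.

Both samples are large (n₁ = 40 ≥ 30, n₂ = 30 ≥ 30), so a z-interval for the difference of means applies.

Point estimate: x̄₁ - x̄₂ = 48 - 43 = 5

Standard error: SE = √(s₁²/n₁ + s₂²/n₂)
= √(8²/40 + 8²/30)
= √(1.600000 + 2.133333)
= 1.932184

For 95% confidence, z* = 1.96 (from standard normal table)
Margin of error: E = z* × SE = 1.96 × 1.932184 = 3.7871

Z-interval: (x̄₁ - x̄₂) ± E = 5 ± 3.7871 = (1.2129, 8.7871)

Rounded to 2 decimal places:

(1.21, 8.79)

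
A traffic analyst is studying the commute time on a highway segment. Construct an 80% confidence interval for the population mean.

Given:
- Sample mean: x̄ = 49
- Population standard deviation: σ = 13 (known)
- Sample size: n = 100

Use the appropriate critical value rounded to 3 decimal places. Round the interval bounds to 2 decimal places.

The population standard deviation σ is known, so use a z-interval (standard normal critical value).

For 80% confidence, z* = 1.282 (from standard normal table)

Standard error: SE = σ/√n = 13/√100 = 1.300000

Margin of error: E = z* × SE = 1.282 × 1.300000 = 1.6666

Z-interval: x̄ ± E = 49 ± 1.6666 = (47.3334, 50.6666)

Rounded to 2 decimal places:

(47.33, 50.67)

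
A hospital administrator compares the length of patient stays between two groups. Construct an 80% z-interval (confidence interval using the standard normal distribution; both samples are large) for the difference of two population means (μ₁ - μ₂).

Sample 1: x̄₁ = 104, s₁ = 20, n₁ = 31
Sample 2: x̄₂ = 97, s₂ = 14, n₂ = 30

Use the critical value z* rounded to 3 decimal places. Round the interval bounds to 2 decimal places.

Both samples are large (n₁ = 31 ≥ 30, n₂ = 30 ≥ 30), so a z-interval for the difference of means applies.

Point estimate: x̄₁ - x̄₂ = 104 - 97 = 7

Standard error: SE = √(s₁²/n₁ + s₂²/n₂)
= √(20²/31 + 14²/30)
= √(12.903226 + 6.533333)
= 4.408691

For 80% confidence, z* = 1.282 (from standard normal table)
Margin of error: E = z* × SE = 1.282 × 4.408691 = 5.6519

Z-interval: (x̄₁ - x̄₂) ± E = 7 ± 5.6519 = (1.3481, 12.6519)

Rounded to 2 decimal places:

(1.35, 12.65)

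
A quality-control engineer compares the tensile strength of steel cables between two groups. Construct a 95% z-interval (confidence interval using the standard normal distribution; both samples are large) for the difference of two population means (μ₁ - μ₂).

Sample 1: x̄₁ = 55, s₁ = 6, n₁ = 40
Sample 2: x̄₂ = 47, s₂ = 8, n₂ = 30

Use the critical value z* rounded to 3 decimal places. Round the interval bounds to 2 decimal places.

Both samples are large (n₁ = 40 ≥ 30, n₂ = 30 ≥ 30), so a z-interval for the difference of means applies.

Point estimate: x̄₁ - x̄₂ = 55 - 47 = 8

Standard error: SE = √(s₁²/n₁ + s₂²/n₂)
= √(6²/40 + 8²/30)
= √(0.900000 + 2.133333)
= 1.741647

For 95% confidence, z* = 1.96 (from standard normal table)
Margin of error: E = z* × SE = 1.96 × 1.741647 = 3.4136

Z-interval: (x̄₁ - x̄₂) ± E = 8 ± 3.4136 = (4.5864, 11.4136)

Rounded to 2 decimal places:

(4.59, 11.41)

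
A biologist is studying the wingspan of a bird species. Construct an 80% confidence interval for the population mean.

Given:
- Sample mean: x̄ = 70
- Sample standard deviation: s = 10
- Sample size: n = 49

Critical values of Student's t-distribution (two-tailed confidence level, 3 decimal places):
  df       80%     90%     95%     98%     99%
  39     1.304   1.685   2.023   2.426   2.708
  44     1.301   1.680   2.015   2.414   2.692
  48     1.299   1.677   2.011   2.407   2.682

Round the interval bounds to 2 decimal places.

The population standard deviation σ is unknown (only the sample standard deviation s is given), so use a t-interval with df = n - 1 = 49 - 1 = 48.

For 80% confidence with df = 48, t* = 1.299 (from t-table)

Standard error: SE = s/√n = 10/√49 = 1.428571

Margin of error: E = t* × SE = 1.299 × 1.428571 = 1.8557

T-interval: x̄ ± E = 70 ± 1.8557 = (68.1443, 71.8557)

Rounded to 2 decimal places:

(68.14, 71.86)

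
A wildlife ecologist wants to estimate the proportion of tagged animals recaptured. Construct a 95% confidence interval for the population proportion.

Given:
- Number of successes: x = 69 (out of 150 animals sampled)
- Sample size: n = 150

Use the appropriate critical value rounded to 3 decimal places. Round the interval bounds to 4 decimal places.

Sample proportion: p̂ = 69/150 = 0.460000

Check conditions for normal approximation:
  np̂ = 69 ≥ 10 ✓
  n(1-p̂) = 81 ≥ 10 ✓

The sample is large enough, so use a z-interval (normal approximation) for the proportion.

For 95% confidence, z* = 1.96 (from standard normal table)

Standard error: SE = √(p̂(1-p̂)/n) = √(0.460000×0.540000/150) = 0.04069398

Margin of error: E = z* × SE = 1.96 × 0.04069398 = 0.079760

Z-interval: p̂ ± E = 0.460000 ± 0.079760 = (0.380240, 0.539760)

Rounded to 4 decimal places:

(0.3802, 0.5398)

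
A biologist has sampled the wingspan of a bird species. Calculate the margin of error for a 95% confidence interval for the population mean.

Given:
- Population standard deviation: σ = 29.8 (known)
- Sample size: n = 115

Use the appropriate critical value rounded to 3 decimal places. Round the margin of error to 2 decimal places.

The population standard deviation σ is known, so use the z-interval margin of error formula.

For 95% confidence, z* = 1.96 (from standard normal table)

Margin of error formula for z-interval: E = z* × σ/√n

E = 1.96 × 29.8/√115
  = 1.96 × 2.778864
  = 5.4466

Rounded to 2 decimal places:

5.45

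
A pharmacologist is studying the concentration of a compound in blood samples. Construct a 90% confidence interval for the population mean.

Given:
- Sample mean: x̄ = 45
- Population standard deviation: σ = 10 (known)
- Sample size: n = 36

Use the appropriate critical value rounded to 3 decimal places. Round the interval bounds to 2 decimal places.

The population standard deviation σ is known, so use a z-interval (standard normal critical value).

For 90% confidence, z* = 1.645 (from standard normal table)

Standard error: SE = σ/√n = 10/√36 = 1.666667

Margin of error: E = z* × SE = 1.645 × 1.666667 = 2.7417

Z-interval: x̄ ± E = 45 ± 2.7417 = (42.2583, 47.7417)

Rounded to 2 decimal places:

(42.26, 47.74)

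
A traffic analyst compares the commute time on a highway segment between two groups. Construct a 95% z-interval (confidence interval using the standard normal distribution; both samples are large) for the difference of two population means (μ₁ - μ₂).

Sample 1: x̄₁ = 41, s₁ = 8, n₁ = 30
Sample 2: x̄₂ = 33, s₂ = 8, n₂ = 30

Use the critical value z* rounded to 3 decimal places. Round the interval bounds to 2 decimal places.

Both samples are large (n₁ = 30 ≥ 30, n₂ = 30 ≥ 30), so a z-interval for the difference of means applies.

Point estimate: x̄₁ - x̄₂ = 41 - 33 = 8

Standard error: SE = √(s₁²/n₁ + s₂²/n₂)
= √(8²/30 + 8²/30)
= √(2.133333 + 2.133333)
= 2.065591

For 95% confidence, z* = 1.96 (from standard normal table)
Margin of error: E = z* × SE = 1.96 × 2.065591 = 4.0486

Z-interval: (x̄₁ - x̄₂) ± E = 8 ± 4.0486 = (3.9514, 12.0486)

Rounded to 2 decimal places:

(3.95, 12.05)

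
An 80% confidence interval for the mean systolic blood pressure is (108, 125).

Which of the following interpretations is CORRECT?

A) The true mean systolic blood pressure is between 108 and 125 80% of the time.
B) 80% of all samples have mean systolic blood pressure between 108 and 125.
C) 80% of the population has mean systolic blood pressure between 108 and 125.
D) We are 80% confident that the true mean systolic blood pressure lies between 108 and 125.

A confidence interval represents our confidence in the procedure, not a probability statement about the parameter.

Key concept: If we repeated this sampling process many times and computed an 80% CI each time, about 80% of those intervals would contain the true population parameter.

For this specific interval (108, 125):
- Midpoint (point estimate): 116.5
- Margin of error: 8.5

The correct interpretation is the one stating confidence that the true parameter lies in the interval — option D.

D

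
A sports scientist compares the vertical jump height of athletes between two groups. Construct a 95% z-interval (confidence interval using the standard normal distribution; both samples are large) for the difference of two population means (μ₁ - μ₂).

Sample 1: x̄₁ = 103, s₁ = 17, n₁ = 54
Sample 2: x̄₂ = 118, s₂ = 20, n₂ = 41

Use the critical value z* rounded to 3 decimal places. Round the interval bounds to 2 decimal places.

Both samples are large (n₁ = 54 ≥ 30, n₂ = 41 ≥ 30), so a z-interval for the difference of means applies.

Point estimate: x̄₁ - x̄₂ = 103 - 118 = -15

Standard error: SE = √(s₁²/n₁ + s₂²/n₂)
= √(17²/54 + 20²/41)
= √(5.351852 + 9.756098)
= 3.886895

For 95% confidence, z* = 1.96 (from standard normal table)
Margin of error: E = z* × SE = 1.96 × 3.886895 = 7.6183

Z-interval: (x̄₁ - x̄₂) ± E = -15 ± 7.6183 = (-22.6183, -7.3817)

Rounded to 2 decimal places:

(-22.62, -7.38)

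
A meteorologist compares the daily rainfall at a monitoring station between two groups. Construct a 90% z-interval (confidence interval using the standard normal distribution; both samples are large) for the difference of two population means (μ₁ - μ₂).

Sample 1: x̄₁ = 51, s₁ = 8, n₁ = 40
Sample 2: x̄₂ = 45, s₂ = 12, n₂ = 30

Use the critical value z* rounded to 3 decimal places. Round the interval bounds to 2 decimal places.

Both samples are large (n₁ = 40 ≥ 30, n₂ = 30 ≥ 30), so a z-interval for the difference of means applies.

Point estimate: x̄₁ - x̄₂ = 51 - 45 = 6

Standard error: SE = √(s₁²/n₁ + s₂²/n₂)
= √(8²/40 + 12²/30)
= √(1.600000 + 4.800000)
= 2.529822

For 90% confidence, z* = 1.645 (from standard normal table)
Margin of error: E = z* × SE = 1.645 × 2.529822 = 4.1616

Z-interval: (x̄₁ - x̄₂) ± E = 6 ± 4.1616 = (1.8384, 10.1616)

Rounded to 2 decimal places:

(1.84, 10.16)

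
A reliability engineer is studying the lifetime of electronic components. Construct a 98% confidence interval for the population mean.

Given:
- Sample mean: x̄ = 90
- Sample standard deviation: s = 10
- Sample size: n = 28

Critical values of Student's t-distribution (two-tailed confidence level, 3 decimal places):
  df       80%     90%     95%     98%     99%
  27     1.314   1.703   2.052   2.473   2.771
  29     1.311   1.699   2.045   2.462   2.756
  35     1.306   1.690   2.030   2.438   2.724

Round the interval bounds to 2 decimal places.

The population standard deviation σ is unknown (only the sample standard deviation s is given), so use a t-interval with df = n - 1 = 28 - 1 = 27.

For 98% confidence with df = 27, t* = 2.473 (from t-table)

Standard error: SE = s/√n = 10/√28 = 1.889822

Margin of error: E = t* × SE = 2.473 × 1.889822 = 4.6735

T-interval: x̄ ± E = 90 ± 4.6735 = (85.3265, 94.6735)

Rounded to 2 decimal places:

(85.33, 94.67)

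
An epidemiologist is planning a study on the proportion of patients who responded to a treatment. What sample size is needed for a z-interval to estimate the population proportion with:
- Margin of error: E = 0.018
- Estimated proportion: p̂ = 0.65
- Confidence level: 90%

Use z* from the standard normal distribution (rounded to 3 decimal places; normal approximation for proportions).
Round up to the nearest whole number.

Using z* for proportion z-interval (normal approximation).

For 90% confidence, z* = 1.645 (from standard normal table)

Sample size formula for proportion z-interval: n = z*²p̂(1-p̂)/E²

n = 1.645² × 0.65 × 0.35 / 0.018²
  = 2.706025 × 0.2275 / 0.000324
  = 1900.0639

Round up to the nearest whole number: n = 1901

1901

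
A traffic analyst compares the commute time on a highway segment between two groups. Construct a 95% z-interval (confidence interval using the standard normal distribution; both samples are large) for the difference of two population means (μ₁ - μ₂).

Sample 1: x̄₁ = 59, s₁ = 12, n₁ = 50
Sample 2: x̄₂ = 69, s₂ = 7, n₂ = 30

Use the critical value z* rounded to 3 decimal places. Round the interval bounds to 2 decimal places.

Both samples are large (n₁ = 50 ≥ 30, n₂ = 30 ≥ 30), so a z-interval for the difference of means applies.

Point estimate: x̄₁ - x̄₂ = 59 - 69 = -10

Standard error: SE = √(s₁²/n₁ + s₂²/n₂)
= √(12²/50 + 7²/30)
= √(2.880000 + 1.633333)
= 2.124461

For 95% confidence, z* = 1.96 (from standard normal table)
Margin of error: E = z* × SE = 1.96 × 2.124461 = 4.1639

Z-interval: (x̄₁ - x̄₂) ± E = -10 ± 4.1639 = (-14.1639, -5.8361)

Rounded to 2 decimal places:

(-14.16, -5.84)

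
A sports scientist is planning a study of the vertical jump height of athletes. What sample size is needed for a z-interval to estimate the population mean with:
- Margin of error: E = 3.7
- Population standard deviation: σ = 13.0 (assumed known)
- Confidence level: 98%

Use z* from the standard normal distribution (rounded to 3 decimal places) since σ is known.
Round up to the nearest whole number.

Using z* since population σ is known (z-interval formula).

For 98% confidence, z* = 2.326 (from standard normal table)

Sample size formula for z-interval: n = (z*σ/E)²

n = (2.326 × 13.0 / 3.7)²
  = (8.172432)²
  = 66.7887

Round up to the nearest whole number: n = 67

67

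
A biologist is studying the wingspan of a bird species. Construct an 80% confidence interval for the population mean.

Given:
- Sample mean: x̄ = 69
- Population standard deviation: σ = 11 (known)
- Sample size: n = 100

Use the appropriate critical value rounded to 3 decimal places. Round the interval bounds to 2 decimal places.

The population standard deviation σ is known, so use a z-interval (standard normal critical value).

For 80% confidence, z* = 1.282 (from standard normal table)

Standard error: SE = σ/√n = 11/√100 = 1.100000

Margin of error: E = z* × SE = 1.282 × 1.100000 = 1.4102

Z-interval: x̄ ± E = 69 ± 1.4102 = (67.5898, 70.4102)

Rounded to 2 decimal places:

(67.59, 70.41)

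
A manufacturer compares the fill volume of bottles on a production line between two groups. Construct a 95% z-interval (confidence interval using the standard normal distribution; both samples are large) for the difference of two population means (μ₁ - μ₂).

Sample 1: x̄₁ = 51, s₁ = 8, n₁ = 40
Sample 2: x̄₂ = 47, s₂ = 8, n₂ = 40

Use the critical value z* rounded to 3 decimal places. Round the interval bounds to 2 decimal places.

Both samples are large (n₁ = 40 ≥ 30, n₂ = 40 ≥ 30), so a z-interval for the difference of means applies.

Point estimate: x̄₁ - x̄₂ = 51 - 47 = 4

Standard error: SE = √(s₁²/n₁ + s₂²/n₂)
= √(8²/40 + 8²/40)
= √(1.600000 + 1.600000)
= 1.788854

For 95% confidence, z* = 1.96 (from standard normal table)
Margin of error: E = z* × SE = 1.96 × 1.788854 = 3.5062

Z-interval: (x̄₁ - x̄₂) ± E = 4 ± 3.5062 = (0.4938, 7.5062)

Rounded to 2 decimal places:

(0.49, 7.51)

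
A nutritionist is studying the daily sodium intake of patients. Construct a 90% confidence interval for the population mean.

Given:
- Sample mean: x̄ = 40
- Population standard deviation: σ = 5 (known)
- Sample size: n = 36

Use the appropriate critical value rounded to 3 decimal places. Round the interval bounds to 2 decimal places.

The population standard deviation σ is known, so use a z-interval (standard normal critical value).

For 90% confidence, z* = 1.645 (from standard normal table)

Standard error: SE = σ/√n = 5/√36 = 0.833333

Margin of error: E = z* × SE = 1.645 × 0.833333 = 1.3708

Z-interval: x̄ ± E = 40 ± 1.3708 = (38.6292, 41.3708)

Rounded to 2 decimal places:

(38.63, 41.37)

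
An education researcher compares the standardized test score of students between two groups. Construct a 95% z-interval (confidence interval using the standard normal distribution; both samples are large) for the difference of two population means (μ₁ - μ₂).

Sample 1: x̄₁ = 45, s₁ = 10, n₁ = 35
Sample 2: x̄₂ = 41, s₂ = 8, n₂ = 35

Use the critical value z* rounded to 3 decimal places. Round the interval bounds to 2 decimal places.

Both samples are large (n₁ = 35 ≥ 30, n₂ = 35 ≥ 30), so a z-interval for the difference of means applies.

Point estimate: x̄₁ - x̄₂ = 45 - 41 = 4

Standard error: SE = √(s₁²/n₁ + s₂²/n₂)
= √(10²/35 + 8²/35)
= √(2.857143 + 1.828571)
= 2.164651

For 95% confidence, z* = 1.96 (from standard normal table)
Margin of error: E = z* × SE = 1.96 × 2.164651 = 4.2427

Z-interval: (x̄₁ - x̄₂) ± E = 4 ± 4.2427 = (-0.2427, 8.2427)

Rounded to 2 decimal places:

(-0.24, 8.24)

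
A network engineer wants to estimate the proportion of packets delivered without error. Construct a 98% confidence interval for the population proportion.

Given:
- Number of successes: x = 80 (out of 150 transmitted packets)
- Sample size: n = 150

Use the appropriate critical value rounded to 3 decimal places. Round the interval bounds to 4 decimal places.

Sample proportion: p̂ = 80/150 = 0.533333

Check conditions for normal approximation:
  np̂ = 80 ≥ 10 ✓
  n(1-p̂) = 70 ≥ 10 ✓

The sample is large enough, so use a z-interval (normal approximation) for the proportion.

For 98% confidence, z* = 2.326 (from standard normal table)

Standard error: SE = √(p̂(1-p̂)/n) = √(0.533333×0.466667/150) = 0.04073401

Margin of error: E = z* × SE = 2.326 × 0.04073401 = 0.094747

Z-interval: p̂ ± E = 0.533333 ± 0.094747 = (0.438586, 0.628081)

Rounded to 4 decimal places:

(0.4386, 0.6281)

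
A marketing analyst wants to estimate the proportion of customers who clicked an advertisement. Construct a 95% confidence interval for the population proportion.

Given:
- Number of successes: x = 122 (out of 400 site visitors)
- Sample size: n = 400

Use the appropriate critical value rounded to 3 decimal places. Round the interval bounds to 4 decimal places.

Sample proportion: p̂ = 122/400 = 0.305000

Check conditions for normal approximation:
  np̂ = 122 ≥ 10 ✓
  n(1-p̂) = 278 ≥ 10 ✓

The sample is large enough, so use a z-interval (normal approximation) for the proportion.

For 95% confidence, z* = 1.96 (from standard normal table)

Standard error: SE = √(p̂(1-p̂)/n) = √(0.305000×0.695000/400) = 0.02302037

Margin of error: E = z* × SE = 1.96 × 0.02302037 = 0.045120

Z-interval: p̂ ± E = 0.305000 ± 0.045120 = (0.259880, 0.350120)

Rounded to 4 decimal places:

(0.2599, 0.3501)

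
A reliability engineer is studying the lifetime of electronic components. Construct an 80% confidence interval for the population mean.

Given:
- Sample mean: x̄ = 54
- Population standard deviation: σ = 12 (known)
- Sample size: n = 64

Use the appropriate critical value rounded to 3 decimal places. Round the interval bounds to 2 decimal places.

The population standard deviation σ is known, so use a z-interval (standard normal critical value).

For 80% confidence, z* = 1.282 (from standard normal table)

Standard error: SE = σ/√n = 12/√64 = 1.500000

Margin of error: E = z* × SE = 1.282 × 1.500000 = 1.9230

Z-interval: x̄ ± E = 54 ± 1.9230 = (52.0770, 55.9230)

Rounded to 2 decimal places:

(52.08, 55.92)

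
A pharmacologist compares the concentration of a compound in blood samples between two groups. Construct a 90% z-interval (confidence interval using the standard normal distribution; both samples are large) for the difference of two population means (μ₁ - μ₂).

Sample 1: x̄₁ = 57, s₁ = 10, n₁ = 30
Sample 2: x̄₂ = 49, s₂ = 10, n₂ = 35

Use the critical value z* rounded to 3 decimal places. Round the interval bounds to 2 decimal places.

Both samples are large (n₁ = 30 ≥ 30, n₂ = 35 ≥ 30), so a z-interval for the difference of means applies.

Point estimate: x̄₁ - x̄₂ = 57 - 49 = 8

Standard error: SE = √(s₁²/n₁ + s₂²/n₂)
= √(10²/30 + 10²/35)
= √(3.333333 + 2.857143)
= 2.488067

For 90% confidence, z* = 1.645 (from standard normal table)
Margin of error: E = z* × SE = 1.645 × 2.488067 = 4.0929

Z-interval: (x̄₁ - x̄₂) ± E = 8 ± 4.0929 = (3.9071, 12.0929)

Rounded to 2 decimal places:

(3.91, 12.09)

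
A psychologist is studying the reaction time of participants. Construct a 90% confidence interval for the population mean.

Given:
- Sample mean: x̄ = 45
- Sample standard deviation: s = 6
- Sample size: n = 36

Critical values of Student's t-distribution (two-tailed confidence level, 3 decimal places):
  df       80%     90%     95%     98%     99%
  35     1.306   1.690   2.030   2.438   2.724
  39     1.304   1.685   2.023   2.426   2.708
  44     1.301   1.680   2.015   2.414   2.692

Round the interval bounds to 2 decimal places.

The population standard deviation σ is unknown (only the sample standard deviation s is given), so use a t-interval with df = n - 1 = 36 - 1 = 35.

For 90% confidence with df = 35, t* = 1.690 (from t-table)

Standard error: SE = s/√n = 6/√36 = 1.000000

Margin of error: E = t* × SE = 1.690 × 1.000000 = 1.6900

T-interval: x̄ ± E = 45 ± 1.6900 = (43.3100, 46.6900)

Rounded to 2 decimal places:

(43.31, 46.69)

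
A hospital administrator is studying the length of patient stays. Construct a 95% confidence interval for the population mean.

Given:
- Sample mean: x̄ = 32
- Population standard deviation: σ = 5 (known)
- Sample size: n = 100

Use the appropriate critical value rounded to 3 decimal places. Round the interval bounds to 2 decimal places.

The population standard deviation σ is known, so use a z-interval (standard normal critical value).

For 95% confidence, z* = 1.96 (from standard normal table)

Standard error: SE = σ/√n = 5/√100 = 0.500000

Margin of error: E = z* × SE = 1.96 × 0.500000 = 0.9800

Z-interval: x̄ ± E = 32 ± 0.9800 = (31.0200, 32.9800)

Rounded to 2 decimal places:

(31.02, 32.98)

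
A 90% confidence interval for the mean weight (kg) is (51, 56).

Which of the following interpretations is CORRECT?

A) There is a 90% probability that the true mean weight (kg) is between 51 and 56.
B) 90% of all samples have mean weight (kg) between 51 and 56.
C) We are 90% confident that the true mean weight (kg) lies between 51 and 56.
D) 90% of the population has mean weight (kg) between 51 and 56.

A confidence interval represents our confidence in the procedure, not a probability statement about the parameter.

Key concept: If we repeated this sampling process many times and computed a 90% CI each time, about 90% of those intervals would contain the true population parameter.

For this specific interval (51, 56):
- Midpoint (point estimate): 53.5
- Margin of error: 2.5

The correct interpretation is the one stating confidence that the true parameter lies in the interval — option C.

C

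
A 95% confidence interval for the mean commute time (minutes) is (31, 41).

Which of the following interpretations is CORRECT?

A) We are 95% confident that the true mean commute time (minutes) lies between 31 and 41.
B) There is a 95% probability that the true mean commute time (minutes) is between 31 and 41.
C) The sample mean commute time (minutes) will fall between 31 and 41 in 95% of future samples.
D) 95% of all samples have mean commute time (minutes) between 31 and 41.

A confidence interval represents our confidence in the procedure, not a probability statement about the parameter.

Key concept: If we repeated this sampling process many times and computed a 95% CI each time, about 95% of those intervals would contain the true population parameter.

For this specific interval (31, 41):
- Midpoint (point estimate): 36
- Margin of error: 5

The correct interpretation is the one stating confidence that the true parameter lies in the interval — option A.

A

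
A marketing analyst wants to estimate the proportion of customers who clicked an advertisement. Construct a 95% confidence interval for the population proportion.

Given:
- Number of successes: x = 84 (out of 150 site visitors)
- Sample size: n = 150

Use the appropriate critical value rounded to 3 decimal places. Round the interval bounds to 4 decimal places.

Sample proportion: p̂ = 84/150 = 0.560000

Check conditions for normal approximation:
  np̂ = 84 ≥ 10 ✓
  n(1-p̂) = 66 ≥ 10 ✓

The sample is large enough, so use a z-interval (normal approximation) for the proportion.

For 95% confidence, z* = 1.96 (from standard normal table)

Standard error: SE = √(p̂(1-p̂)/n) = √(0.560000×0.440000/150) = 0.04052982

Margin of error: E = z* × SE = 1.96 × 0.04052982 = 0.079438

Z-interval: p̂ ± E = 0.560000 ± 0.079438 = (0.480562, 0.639438)

Rounded to 4 decimal places:

(0.4806, 0.6394)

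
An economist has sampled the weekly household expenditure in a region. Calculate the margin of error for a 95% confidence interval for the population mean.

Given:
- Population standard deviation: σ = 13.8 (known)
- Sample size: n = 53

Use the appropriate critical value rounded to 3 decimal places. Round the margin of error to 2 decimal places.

The population standard deviation σ is known, so use the z-interval margin of error formula.

For 95% confidence, z* = 1.96 (from standard normal table)

Margin of error formula for z-interval: E = z* × σ/√n

E = 1.96 × 13.8/√53
  = 1.96 × 1.895576
  = 3.7153

Rounded to 2 decimal places:

3.72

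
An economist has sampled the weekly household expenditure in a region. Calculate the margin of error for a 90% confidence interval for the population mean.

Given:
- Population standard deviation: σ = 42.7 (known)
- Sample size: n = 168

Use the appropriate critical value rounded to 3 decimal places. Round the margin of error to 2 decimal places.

The population standard deviation σ is known, so use the z-interval margin of error formula.

For 90% confidence, z* = 1.645 (from standard normal table)

Margin of error formula for z-interval: E = z* × σ/√n

E = 1.645 × 42.7/√168
  = 1.645 × 3.294377
  = 5.4192

Rounded to 2 decimal places:

5.42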